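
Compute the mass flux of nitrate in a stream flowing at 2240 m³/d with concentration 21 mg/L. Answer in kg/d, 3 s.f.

2240 m³/d = 0.02593 m³/s.
Mass flux = Q·C = 0.02593 m³/s × 21 g/m³ = 0.5444 g/s.
= 0.5444 g/s × 86.4 = 47.04 kg/d.

47.0 kg/d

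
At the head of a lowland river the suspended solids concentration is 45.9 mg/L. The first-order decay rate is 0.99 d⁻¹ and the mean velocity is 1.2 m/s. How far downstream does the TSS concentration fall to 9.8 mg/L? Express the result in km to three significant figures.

From C = C₀·e^(−kt), t = ln(C₀/C)/k = ln(45.9/9.8)/0.99 = 1.544/0.99 = 1.56 d.
Distance = v·t = 1.2 m/s × 1.348e+05 s = 1.617e+05 m = 161.7 km.

162 km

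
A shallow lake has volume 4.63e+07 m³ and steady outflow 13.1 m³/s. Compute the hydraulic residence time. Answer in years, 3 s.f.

Q = 13.1 m³/s × 3.156e+07 s/yr = 4.134e+08 m³/yr.
Hydraulic residence time τ = V/Q = 4.63e+07/4.134e+08 = 0.112 yr.

0.112 yr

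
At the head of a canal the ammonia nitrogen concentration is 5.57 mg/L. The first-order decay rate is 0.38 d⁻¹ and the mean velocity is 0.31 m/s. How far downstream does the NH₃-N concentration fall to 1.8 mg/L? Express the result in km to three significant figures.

From C = C₀·e^(−kt), t = ln(C₀/C)/k = ln(5.57/1.8)/0.38 = 1.13/0.38 = 2.973 d.
Distance = v·t = 0.31 m/s × 2.568e+05 s = 7.962e+04 m = 79.62 km.

79.6 km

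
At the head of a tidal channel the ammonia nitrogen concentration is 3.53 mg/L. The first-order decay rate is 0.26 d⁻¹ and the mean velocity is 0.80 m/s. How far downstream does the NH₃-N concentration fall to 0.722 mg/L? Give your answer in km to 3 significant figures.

422 km

From C = C₀·e^(−kt), t = ln(C₀/C)/k = ln(3.53/0.722)/0.26 = 1.587/0.26 = 6.104 d.
Distance = v·t = 0.80 m/s × 5.274e+05 s = 4.219e+05 m = 421.9 km.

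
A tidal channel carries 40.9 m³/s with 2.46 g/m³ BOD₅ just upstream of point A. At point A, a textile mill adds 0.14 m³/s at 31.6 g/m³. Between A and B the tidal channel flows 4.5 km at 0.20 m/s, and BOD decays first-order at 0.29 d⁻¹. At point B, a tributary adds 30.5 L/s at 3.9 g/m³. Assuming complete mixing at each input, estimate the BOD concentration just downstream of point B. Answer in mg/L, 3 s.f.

After input A: C = (40.9·2.46 + 0.14·31.6) / 41.04 = 2.559 mg/L.
Over the 4.5 km reach to input B (t = 2.25e+04 s = 0.2604 d), decay gives C = 2.559·exp(−0.29·0.2604) = 2.373 mg/L.
30.5 L/s = 0.0305 m³/s.
After input B: C = (41.04·2.373 + 0.0305·3.9) / 41.07 = 2.374 mg/L.

2.37 mg/L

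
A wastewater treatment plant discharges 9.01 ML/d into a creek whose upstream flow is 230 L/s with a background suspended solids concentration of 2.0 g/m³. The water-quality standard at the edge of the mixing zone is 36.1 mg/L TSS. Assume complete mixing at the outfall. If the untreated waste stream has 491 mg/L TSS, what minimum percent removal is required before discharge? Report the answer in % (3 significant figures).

9.01 ML/d = 0.1043 m³/s.
230 L/s = 0.23 m³/s.
Mass balance: 36.1·0.3343 = 0.1043·Cₑ + 0.23·2.
Cₑ = (12.07 − 0.46) / 0.1043 = 111.3 mg/L.
Required removal = 1 − 111.3/491 = 77.33 %.

77.3 %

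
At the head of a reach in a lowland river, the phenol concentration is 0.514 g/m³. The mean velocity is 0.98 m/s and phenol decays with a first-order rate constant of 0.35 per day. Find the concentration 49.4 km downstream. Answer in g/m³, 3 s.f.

0.419 g/m³

Travel time t = 49.4 km / 0.98 m/s = 4.94e+04/0.98 = 5.041e+04 s = 0.5834 d.
First-order decay: C = 0.514·exp(−0.35·0.5834) = 0.514·0.8153 = 0.4191 g/m³.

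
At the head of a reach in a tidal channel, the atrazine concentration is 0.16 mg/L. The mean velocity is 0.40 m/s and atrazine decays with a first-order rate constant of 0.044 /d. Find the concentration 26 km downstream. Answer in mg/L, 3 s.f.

Travel time t = 26 km / 0.40 m/s = 2.6e+04/0.40 = 6.5e+04 s = 0.7523 d.
First-order decay: C = 0.16·exp(−0.044·0.7523) = 0.16·0.9674 = 0.1548 mg/L.

0.155 mg/L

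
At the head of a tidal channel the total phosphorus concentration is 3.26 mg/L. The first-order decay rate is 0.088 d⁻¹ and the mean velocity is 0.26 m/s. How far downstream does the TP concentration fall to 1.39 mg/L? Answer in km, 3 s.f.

From C = C₀·e^(−kt), t = ln(C₀/C)/k = ln(3.26/1.39)/0.088 = 0.8524/0.088 = 9.687 d.
Distance = v·t = 0.26 m/s × 8.369e+05 s = 2.176e+05 m = 217.6 km.

218 km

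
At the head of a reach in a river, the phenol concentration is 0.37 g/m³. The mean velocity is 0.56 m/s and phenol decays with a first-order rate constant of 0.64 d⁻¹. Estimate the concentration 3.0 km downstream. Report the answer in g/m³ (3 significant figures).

0.356 g/m³

Travel time t = 3.0 km / 0.56 m/s = 3000/0.56 = 5357 s = 0.062 d.
First-order decay: C = 0.37·exp(−0.64·0.062) = 0.37·0.9611 = 0.3556 g/m³.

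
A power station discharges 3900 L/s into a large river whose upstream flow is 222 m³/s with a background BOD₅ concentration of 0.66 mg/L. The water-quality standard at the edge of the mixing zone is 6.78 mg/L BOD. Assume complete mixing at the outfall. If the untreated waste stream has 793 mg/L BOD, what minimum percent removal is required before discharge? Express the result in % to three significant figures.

3900 L/s = 3.9 m³/s.
Mass balance: 6.78·225.9 = 3.9·Cₑ + 222·0.66.
Cₑ = (1532 − 146.5) / 3.9 = 355.1 mg/L.
Required removal = 1 − 355.1/793 = 55.21 %.

55.2 %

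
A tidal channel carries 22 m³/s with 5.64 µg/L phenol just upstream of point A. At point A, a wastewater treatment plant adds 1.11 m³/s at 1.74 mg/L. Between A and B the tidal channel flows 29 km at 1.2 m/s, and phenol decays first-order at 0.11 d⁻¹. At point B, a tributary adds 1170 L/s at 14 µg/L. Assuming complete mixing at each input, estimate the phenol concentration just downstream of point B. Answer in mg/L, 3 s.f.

0.0828 mg/L

5.64 µg/L = 0.00564 mg/L.
After input A: C = (22·0.00564 + 1.11·1.74) / 23.11 = 0.08894 mg/L.
Over the 29 km reach to input B (t = 2.417e+04 s = 0.2797 d), decay gives C = 0.08894·exp(−0.11·0.2797) = 0.08625 mg/L.
1170 L/s = 1.17 m³/s.
14 µg/L = 0.014 mg/L.
After input B: C = (23.11·0.08625 + 1.17·0.014) / 24.28 = 0.08277 mg/L.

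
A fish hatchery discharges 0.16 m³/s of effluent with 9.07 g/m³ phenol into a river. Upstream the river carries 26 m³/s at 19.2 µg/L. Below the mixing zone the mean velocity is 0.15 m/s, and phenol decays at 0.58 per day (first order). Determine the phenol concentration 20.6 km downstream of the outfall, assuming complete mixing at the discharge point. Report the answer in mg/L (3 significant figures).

19.2 µg/L = 0.0192 mg/L.
After complete mixing, C₀ = (0.16·9.07 + 26·0.0192) / 26.16 = 0.07456 mg/L.
Travel time t = 2.06e+04 m / 0.15 m/s = 1.373e+05 s = 1.59 d.
C = 0.07456·exp(−0.58·1.59) = 0.07456·0.3978 = 0.02966 mg/L.

0.0297 mg/L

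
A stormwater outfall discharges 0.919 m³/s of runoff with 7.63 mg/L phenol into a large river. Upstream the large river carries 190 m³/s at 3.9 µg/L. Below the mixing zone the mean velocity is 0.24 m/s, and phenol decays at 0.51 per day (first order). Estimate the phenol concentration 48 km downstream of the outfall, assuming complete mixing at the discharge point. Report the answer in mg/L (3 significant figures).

3.9 µg/L = 0.0039 mg/L.
After complete mixing, C₀ = (0.919·7.63 + 190·0.0039) / 190.9 = 0.04061 mg/L.
Travel time t = 4.8e+04 m / 0.24 m/s = 2e+05 s = 2.315 d.
C = 0.04061·exp(−0.51·2.315) = 0.04061·0.3071 = 0.01247 mg/L.

0.0125 mg/L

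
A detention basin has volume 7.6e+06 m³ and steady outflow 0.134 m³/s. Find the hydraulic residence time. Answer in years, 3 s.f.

1.80 yr

Q = 0.134 m³/s × 3.156e+07 s/yr = 4.229e+06 m³/yr.
Hydraulic residence time τ = V/Q = 7.6e+06/4.229e+06 = 1.797 yr.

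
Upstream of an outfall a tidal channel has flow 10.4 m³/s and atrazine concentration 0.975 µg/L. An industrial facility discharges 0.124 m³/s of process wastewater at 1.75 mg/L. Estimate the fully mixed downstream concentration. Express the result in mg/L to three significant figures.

0.975 µg/L = 0.000975 mg/L.
Conservation of mass across the mixing zone: C = (0.124·1.75 + 10.4·0.000975) / (0.124 + 10.4) = 0.2271/10.52 = 0.02158 mg/L.

0.0216 mg/L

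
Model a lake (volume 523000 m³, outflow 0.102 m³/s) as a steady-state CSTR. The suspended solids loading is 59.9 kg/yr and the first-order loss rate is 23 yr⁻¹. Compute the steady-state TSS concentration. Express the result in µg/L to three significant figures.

Outflow Q = 0.102 m³/s × 3.156e+07 s/yr = 3.219e+06 m³/yr.
Steady-state CSTR mass balance: W = Q·C + k·V·C, so C = W/(Q + kV).
Q + kV = 3.219e+06 + 23·523000 = 1.525e+07 m³/yr.
C = 59.9/1.525e+07 = 3.928e-06 kg/m³ = 0.003928 mg/L = 3.928 µg/L.

3.93 µg/L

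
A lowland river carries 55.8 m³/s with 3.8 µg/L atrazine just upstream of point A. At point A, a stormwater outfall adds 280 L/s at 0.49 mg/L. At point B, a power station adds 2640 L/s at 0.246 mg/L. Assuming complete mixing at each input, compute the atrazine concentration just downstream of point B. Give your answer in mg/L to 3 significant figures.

3.8 µg/L = 0.0038 mg/L.
280 L/s = 0.28 m³/s.
After input A: C = (55.8·0.0038 + 0.28·0.49) / 56.08 = 0.006228 mg/L.
2640 L/s = 2.64 m³/s.
After input B: C = (56.08·0.006228 + 2.64·0.246) / 58.72 = 0.01701 mg/L.

0.0170 mg/L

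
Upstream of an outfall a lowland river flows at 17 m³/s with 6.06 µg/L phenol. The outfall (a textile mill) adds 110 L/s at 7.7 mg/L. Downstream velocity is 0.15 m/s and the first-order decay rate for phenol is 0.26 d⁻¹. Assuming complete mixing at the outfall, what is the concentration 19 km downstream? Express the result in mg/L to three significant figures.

110 L/s = 0.11 m³/s.
6.06 µg/L = 0.00606 mg/L.
After complete mixing, C₀ = (0.11·7.7 + 17·0.00606) / 17.11 = 0.05552 mg/L.
Travel time t = 1.9e+04 m / 0.15 m/s = 1.267e+05 s = 1.466 d.
C = 0.05552·exp(−0.26·1.466) = 0.05552·0.6831 = 0.03793 mg/L.

0.0379 mg/L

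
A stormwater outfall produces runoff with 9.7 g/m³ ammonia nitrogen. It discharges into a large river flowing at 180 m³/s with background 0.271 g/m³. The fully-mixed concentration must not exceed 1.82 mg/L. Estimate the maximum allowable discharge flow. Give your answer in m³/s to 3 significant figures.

Mass balance at complete mixing: C_std·(Q_w + Q_r) = Q_w·C_e + Q_r·C_b.
Rearranging, Q_w = Q_r·(C_std − C_b)/(C_e − C_std) = 180·(1.82 − 0.271) / (9.7 − 1.82) = 35.38 m³/s.

35.4 m³/s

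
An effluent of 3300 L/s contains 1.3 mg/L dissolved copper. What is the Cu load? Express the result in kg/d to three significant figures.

371 kg/d

3300 L/s = 3.3 m³/s.
Mass flux = Q·C = 3.3 m³/s × 1.3 g/m³ = 4.29 g/s.
= 4.29 g/s × 86.4 = 370.7 kg/d.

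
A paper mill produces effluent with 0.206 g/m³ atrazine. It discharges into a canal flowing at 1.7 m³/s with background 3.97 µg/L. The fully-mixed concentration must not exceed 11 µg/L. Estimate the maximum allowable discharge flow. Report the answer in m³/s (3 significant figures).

3.97 µg/L = 0.00397 mg/L.
11 µg/L = 0.011 mg/L.
Mass balance at complete mixing: C_std·(Q_w + Q_r) = Q_w·C_e + Q_r·C_b.
Rearranging, Q_w = Q_r·(C_std − C_b)/(C_e − C_std) = 1.7·(0.011 − 0.00397) / (0.206 − 0.011) = 0.06129 m³/s.

0.0613 m³/s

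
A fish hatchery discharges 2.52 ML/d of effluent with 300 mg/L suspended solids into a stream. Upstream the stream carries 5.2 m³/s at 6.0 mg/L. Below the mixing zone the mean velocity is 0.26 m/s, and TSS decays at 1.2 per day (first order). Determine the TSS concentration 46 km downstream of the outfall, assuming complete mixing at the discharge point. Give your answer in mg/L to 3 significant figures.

0.654 mg/L

2.52 ML/d = 0.02917 m³/s.
After complete mixing, C₀ = (0.02917·300 + 5.2·6) / 5.229 = 7.64 mg/L.
Travel time t = 4.6e+04 m / 0.26 m/s = 1.769e+05 s = 2.048 d.
C = 7.64·exp(−1.2·2.048) = 7.64·0.08567 = 0.6545 mg/L.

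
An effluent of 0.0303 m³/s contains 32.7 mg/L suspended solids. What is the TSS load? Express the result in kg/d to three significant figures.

Mass flux = Q·C = 0.0303 m³/s × 32.7 g/m³ = 0.9908 g/s.
= 0.9908 g/s × 86.4 = 85.61 kg/d.

85.6 kg/d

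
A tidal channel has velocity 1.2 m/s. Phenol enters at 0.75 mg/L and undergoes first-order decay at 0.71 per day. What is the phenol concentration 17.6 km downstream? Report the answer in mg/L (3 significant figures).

0.665 mg/L

Travel time t = 17.6 km / 1.2 m/s = 1.76e+04/1.2 = 1.467e+04 s = 0.1698 d.
First-order decay: C = 0.75·exp(−0.71·0.1698) = 0.75·0.8865 = 0.6648 mg/L.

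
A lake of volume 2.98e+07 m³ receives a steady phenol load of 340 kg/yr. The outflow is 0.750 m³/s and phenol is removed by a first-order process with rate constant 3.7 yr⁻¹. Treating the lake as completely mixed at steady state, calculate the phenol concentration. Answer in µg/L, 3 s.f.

Outflow Q = 0.750 m³/s × 3.156e+07 s/yr = 2.367e+07 m³/yr.
Steady-state CSTR mass balance: W = Q·C + k·V·C, so C = W/(Q + kV).
Q + kV = 2.367e+07 + 3.7·2.98e+07 = 1.339e+08 m³/yr.
C = 340/1.339e+08 = 2.539e-06 kg/m³ = 0.002539 mg/L = 2.539 µg/L.

2.54 µg/L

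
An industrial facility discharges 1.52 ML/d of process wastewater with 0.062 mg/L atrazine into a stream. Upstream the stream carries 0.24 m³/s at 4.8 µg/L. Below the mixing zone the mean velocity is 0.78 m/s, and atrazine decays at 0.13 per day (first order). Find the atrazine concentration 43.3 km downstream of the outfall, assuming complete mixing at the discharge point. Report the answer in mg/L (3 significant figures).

0.00801 mg/L

1.52 ML/d = 0.01759 m³/s.
4.8 µg/L = 0.0048 mg/L.
After complete mixing, C₀ = (0.01759·0.062 + 0.24·0.0048) / 0.2576 = 0.008707 mg/L.
Travel time t = 4.33e+04 m / 0.78 m/s = 5.551e+04 s = 0.6425 d.
C = 0.008707·exp(−0.13·0.6425) = 0.008707·0.9199 = 0.008009 mg/L.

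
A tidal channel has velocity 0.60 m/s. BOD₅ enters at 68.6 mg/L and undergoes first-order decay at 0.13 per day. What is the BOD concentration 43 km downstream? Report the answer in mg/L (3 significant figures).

Travel time t = 43 km / 0.60 m/s = 4.3e+04/0.60 = 7.167e+04 s = 0.8295 d.
First-order decay: C = 68.6·exp(−0.13·0.8295) = 68.6·0.8978 = 61.59 mg/L.

61.6 mg/L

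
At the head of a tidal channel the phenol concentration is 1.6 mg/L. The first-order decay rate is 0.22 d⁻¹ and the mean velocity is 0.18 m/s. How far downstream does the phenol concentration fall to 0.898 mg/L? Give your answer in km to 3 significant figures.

40.8 km

From C = C₀·e^(−kt), t = ln(C₀/C)/k = ln(1.6/0.898)/0.22 = 0.5776/0.22 = 2.625 d.
Distance = v·t = 0.18 m/s × 2.268e+05 s = 4.083e+04 m = 40.83 km.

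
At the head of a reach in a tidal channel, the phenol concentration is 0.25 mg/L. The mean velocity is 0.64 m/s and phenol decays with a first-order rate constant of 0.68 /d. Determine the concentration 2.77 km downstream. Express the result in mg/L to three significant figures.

0.242 mg/L

Travel time t = 2.77 km / 0.64 m/s = 2770/0.64 = 4328 s = 0.05009 d.
First-order decay: C = 0.25·exp(−0.68·0.05009) = 0.25·0.9665 = 0.2416 mg/L.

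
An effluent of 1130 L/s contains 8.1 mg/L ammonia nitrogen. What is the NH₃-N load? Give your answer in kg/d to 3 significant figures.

791 kg/d

1130 L/s = 1.13 m³/s.
Mass flux = Q·C = 1.13 m³/s × 8.1 g/m³ = 9.153 g/s.
= 9.153 g/s × 86.4 = 790.8 kg/d.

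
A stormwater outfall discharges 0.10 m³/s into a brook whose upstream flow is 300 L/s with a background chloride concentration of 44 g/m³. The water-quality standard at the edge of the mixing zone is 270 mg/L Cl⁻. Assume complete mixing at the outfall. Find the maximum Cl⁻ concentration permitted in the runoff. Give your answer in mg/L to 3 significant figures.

948 mg/L

300 L/s = 0.3 m³/s.
Mass balance: 270·0.4 = 0.1·Cₑ + 0.3·44.
Cₑ = (108 − 13.2) / 0.1 = 948 mg/L.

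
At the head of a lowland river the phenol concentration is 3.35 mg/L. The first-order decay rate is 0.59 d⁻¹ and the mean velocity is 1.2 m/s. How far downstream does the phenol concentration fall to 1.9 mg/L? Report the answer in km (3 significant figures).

From C = C₀·e^(−kt), t = ln(C₀/C)/k = ln(3.35/1.9)/0.59 = 0.5671/0.59 = 0.9612 d.
Distance = v·t = 1.2 m/s × 8.305e+04 s = 9.966e+04 m = 99.66 km.

99.7 km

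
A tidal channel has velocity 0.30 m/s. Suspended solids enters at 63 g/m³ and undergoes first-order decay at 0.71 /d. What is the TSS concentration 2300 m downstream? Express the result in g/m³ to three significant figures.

Travel time t = 2300 m / 0.30 m/s = 2300/0.30 = 7667 s = 0.08873 d.
First-order decay: C = 63·exp(−0.71·0.08873) = 63·0.9389 = 59.15 g/m³.

59.2 g/m³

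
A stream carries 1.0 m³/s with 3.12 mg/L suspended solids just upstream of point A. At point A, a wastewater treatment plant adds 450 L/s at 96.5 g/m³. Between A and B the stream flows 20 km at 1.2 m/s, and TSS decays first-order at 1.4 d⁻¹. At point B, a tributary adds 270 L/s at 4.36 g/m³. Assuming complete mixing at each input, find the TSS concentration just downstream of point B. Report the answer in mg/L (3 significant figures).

21.3 mg/L

450 L/s = 0.45 m³/s.
After input A: C = (1·3.12 + 0.45·96.5) / 1.45 = 32.1 mg/L.
Over the 20 km reach to input B (t = 1.667e+04 s = 0.1929 d), decay gives C = 32.1·exp(−1.4·0.1929) = 24.5 mg/L.
270 L/s = 0.27 m³/s.
After input B: C = (1.45·24.5 + 0.27·4.36) / 1.72 = 21.34 mg/L.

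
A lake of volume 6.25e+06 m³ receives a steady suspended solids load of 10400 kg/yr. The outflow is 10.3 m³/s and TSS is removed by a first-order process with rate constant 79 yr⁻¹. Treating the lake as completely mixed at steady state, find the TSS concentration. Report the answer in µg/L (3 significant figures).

Outflow Q = 10.3 m³/s × 3.156e+07 s/yr = 3.25e+08 m³/yr.
Steady-state CSTR mass balance: W = Q·C + k·V·C, so C = W/(Q + kV).
Q + kV = 3.25e+08 + 79·6.25e+06 = 8.188e+08 m³/yr.
C = 10400/8.188e+08 = 1.27e-05 kg/m³ = 0.0127 mg/L = 12.7 µg/L.

12.7 µg/L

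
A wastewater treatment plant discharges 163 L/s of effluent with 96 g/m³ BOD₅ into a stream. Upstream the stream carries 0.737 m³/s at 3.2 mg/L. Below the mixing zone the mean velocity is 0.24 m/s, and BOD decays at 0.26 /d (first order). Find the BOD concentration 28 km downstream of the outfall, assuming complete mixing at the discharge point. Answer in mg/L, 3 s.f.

14.1 mg/L

163 L/s = 0.163 m³/s.
After complete mixing, C₀ = (0.163·96 + 0.737·3.2) / 0.9 = 20.01 mg/L.
Travel time t = 2.8e+04 m / 0.24 m/s = 1.167e+05 s = 1.35 d.
C = 20.01·exp(−0.26·1.35) = 20.01·0.7039 = 14.08 mg/L.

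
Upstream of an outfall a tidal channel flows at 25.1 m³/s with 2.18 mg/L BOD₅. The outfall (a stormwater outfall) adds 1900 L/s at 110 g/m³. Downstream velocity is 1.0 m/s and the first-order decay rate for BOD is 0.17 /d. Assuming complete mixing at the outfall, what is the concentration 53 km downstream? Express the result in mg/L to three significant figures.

1900 L/s = 1.9 m³/s.
After complete mixing, C₀ = (1.9·110 + 25.1·2.18) / 27 = 9.767 mg/L.
Travel time t = 5.3e+04 m / 1.0 m/s = 5.3e+04 s = 0.6134 d.
C = 9.767·exp(−0.17·0.6134) = 9.767·0.901 = 8.8 mg/L.

8.80 mg/L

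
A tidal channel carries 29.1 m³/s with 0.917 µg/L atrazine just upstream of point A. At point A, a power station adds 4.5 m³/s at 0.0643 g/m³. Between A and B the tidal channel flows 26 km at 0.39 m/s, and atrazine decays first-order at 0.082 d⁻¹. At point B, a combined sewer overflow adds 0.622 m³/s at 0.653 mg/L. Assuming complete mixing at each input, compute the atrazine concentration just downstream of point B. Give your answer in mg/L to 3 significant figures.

0.917 µg/L = 0.000917 mg/L.
After input A: C = (29.1·0.000917 + 4.5·0.0643) / 33.6 = 0.009406 mg/L.
Over the 26 km reach to input B (t = 6.667e+04 s = 0.7716 d), decay gives C = 0.009406·exp(−0.082·0.7716) = 0.008829 mg/L.
After input B: C = (33.6·0.008829 + 0.622·0.653) / 34.22 = 0.02054 mg/L.

0.0205 mg/L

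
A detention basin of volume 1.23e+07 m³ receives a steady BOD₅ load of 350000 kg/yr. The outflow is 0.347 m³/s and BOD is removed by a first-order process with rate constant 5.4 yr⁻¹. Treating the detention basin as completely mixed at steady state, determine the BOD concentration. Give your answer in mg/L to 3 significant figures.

4.52 mg/L

Outflow Q = 0.347 m³/s × 3.156e+07 s/yr = 1.095e+07 m³/yr.
Steady-state CSTR mass balance: W = Q·C + k·V·C, so C = W/(Q + kV).
Q + kV = 1.095e+07 + 5.4·1.23e+07 = 7.737e+07 m³/yr.
C = 350000/7.737e+07 = 0.004524 kg/m³ = 4.524 mg/L.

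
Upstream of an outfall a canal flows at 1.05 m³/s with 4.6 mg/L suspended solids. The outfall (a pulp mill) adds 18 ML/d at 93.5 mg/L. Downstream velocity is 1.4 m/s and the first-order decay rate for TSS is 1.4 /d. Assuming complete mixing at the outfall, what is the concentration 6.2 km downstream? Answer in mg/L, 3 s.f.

18 ML/d = 0.2083 m³/s.
After complete mixing, C₀ = (0.2083·93.5 + 1.05·4.6) / 1.258 = 19.32 mg/L.
Travel time t = 6200 m / 1.4 m/s = 4429 s = 0.05126 d.
C = 19.32·exp(−1.4·0.05126) = 19.32·0.9308 = 17.98 mg/L.

18.0 mg/L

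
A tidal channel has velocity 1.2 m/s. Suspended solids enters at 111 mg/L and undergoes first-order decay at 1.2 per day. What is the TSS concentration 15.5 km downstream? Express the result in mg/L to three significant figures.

Travel time t = 15.5 km / 1.2 m/s = 1.55e+04/1.2 = 1.292e+04 s = 0.1495 d.
First-order decay: C = 111·exp(−1.2·0.1495) = 111·0.8358 = 92.77 mg/L.

92.8 mg/L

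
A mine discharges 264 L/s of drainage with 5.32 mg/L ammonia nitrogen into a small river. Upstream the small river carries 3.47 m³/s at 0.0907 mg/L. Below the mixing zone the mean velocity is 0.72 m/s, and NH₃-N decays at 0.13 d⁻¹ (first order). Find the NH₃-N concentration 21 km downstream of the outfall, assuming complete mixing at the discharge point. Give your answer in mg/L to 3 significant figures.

264 L/s = 0.264 m³/s.
After complete mixing, C₀ = (0.264·5.32 + 3.47·0.0907) / 3.734 = 0.4604 mg/L.
Travel time t = 2.1e+04 m / 0.72 m/s = 2.917e+04 s = 0.3376 d.
C = 0.4604·exp(−0.13·0.3376) = 0.4604·0.9571 = 0.4407 mg/L.

0.441 mg/L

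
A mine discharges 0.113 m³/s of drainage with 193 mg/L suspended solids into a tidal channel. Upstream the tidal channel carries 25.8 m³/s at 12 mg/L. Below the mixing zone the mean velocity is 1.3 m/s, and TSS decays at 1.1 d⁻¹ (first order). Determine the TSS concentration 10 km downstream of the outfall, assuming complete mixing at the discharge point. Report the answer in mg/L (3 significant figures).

11.6 mg/L

After complete mixing, C₀ = (0.113·193 + 25.8·12) / 25.91 = 12.79 mg/L.
Travel time t = 1e+04 m / 1.3 m/s = 7692 s = 0.08903 d.
C = 12.79·exp(−1.1·0.08903) = 12.79·0.9067 = 11.6 mg/L.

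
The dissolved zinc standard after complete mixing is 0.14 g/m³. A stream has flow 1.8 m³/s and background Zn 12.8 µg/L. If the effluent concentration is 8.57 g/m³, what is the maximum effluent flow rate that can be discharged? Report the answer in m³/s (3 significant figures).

12.8 µg/L = 0.0128 mg/L.
Mass balance at complete mixing: C_std·(Q_w + Q_r) = Q_w·C_e + Q_r·C_b.
Rearranging, Q_w = Q_r·(C_std − C_b)/(C_e − C_std) = 1.8·(0.14 − 0.0128) / (8.57 − 0.14) = 0.02716 m³/s.

0.0272 m³/s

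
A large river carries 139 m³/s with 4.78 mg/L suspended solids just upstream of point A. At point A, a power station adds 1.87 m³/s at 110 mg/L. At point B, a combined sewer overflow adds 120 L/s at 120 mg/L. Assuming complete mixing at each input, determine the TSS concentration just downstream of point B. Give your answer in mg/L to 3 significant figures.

After input A: C = (139·4.78 + 1.87·110) / 140.9 = 6.177 mg/L.
120 L/s = 0.12 m³/s.
After input B: C = (140.9·6.177 + 0.12·120) / 141 = 6.274 mg/L.

6.27 mg/L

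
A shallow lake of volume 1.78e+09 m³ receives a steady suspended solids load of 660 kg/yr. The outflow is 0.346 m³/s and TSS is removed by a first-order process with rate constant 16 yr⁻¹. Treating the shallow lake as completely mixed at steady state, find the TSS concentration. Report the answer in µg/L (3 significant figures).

0.0232 µg/L

Outflow Q = 0.346 m³/s × 3.156e+07 s/yr = 1.092e+07 m³/yr.
Steady-state CSTR mass balance: W = Q·C + k·V·C, so C = W/(Q + kV).
Q + kV = 1.092e+07 + 16·1.78e+09 = 2.849e+10 m³/yr.
C = 660/2.849e+10 = 2.317e-08 kg/m³ = 2.317e-05 mg/L = 0.02317 µg/L.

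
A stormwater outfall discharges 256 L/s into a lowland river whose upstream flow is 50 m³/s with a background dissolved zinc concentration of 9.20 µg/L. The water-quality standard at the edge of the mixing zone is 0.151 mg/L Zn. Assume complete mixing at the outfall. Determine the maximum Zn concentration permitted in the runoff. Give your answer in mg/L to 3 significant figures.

27.8 mg/L

256 L/s = 0.256 m³/s.
9.20 µg/L = 0.0092 mg/L.
Mass balance: 0.151·50.26 = 0.256·Cₑ + 50·0.0092.
Cₑ = (7.589 − 0.46) / 0.256 = 27.85 mg/L.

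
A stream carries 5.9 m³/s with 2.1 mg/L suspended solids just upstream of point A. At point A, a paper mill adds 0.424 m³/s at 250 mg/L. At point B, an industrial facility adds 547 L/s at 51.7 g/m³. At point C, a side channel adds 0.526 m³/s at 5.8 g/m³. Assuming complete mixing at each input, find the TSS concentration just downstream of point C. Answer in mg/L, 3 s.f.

After input A: C = (5.9·2.1 + 0.424·250) / 6.324 = 18.72 mg/L.
547 L/s = 0.547 m³/s.
After input B: C = (6.324·18.72 + 0.547·51.7) / 6.871 = 21.35 mg/L.
After input C: C = (6.871·21.35 + 0.526·5.8) / 7.397 = 20.24 mg/L.

20.2 mg/L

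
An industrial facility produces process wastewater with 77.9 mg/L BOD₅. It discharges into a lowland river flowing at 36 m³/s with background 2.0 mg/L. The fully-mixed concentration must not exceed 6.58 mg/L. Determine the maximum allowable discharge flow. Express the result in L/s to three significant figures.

Mass balance at complete mixing: C_std·(Q_w + Q_r) = Q_w·C_e + Q_r·C_b.
Rearranging, Q_w = Q_r·(C_std − C_b)/(C_e − C_std) = 36·(6.58 − 2) / (77.9 − 6.58) = 2.312 m³/s.
= 2312 L/s.

2310 L/s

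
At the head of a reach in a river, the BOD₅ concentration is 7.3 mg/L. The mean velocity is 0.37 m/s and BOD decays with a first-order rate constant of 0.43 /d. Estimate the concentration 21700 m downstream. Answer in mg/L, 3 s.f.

5.45 mg/L

Travel time t = 21700 m / 0.37 m/s = 2.17e+04/0.37 = 5.865e+04 s = 0.6788 d.
First-order decay: C = 7.3·exp(−0.43·0.6788) = 7.3·0.7469 = 5.452 mg/L.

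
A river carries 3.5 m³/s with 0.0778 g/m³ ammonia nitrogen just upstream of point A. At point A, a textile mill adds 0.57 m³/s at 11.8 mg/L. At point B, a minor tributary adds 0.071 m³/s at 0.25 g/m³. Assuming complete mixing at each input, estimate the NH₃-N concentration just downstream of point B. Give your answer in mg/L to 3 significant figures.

1.69 mg/L

After input A: C = (3.5·0.0778 + 0.57·11.8) / 4.07 = 1.719 mg/L.
After input B: C = (4.07·1.719 + 0.071·0.25) / 4.141 = 1.694 mg/L.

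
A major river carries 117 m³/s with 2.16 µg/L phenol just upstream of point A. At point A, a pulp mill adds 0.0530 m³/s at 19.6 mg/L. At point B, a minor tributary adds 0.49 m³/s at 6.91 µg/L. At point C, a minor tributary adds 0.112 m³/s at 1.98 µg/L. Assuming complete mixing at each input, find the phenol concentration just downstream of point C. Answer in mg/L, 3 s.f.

2.16 µg/L = 0.00216 mg/L.
After input A: C = (117·0.00216 + 0.053·19.6) / 117.1 = 0.01103 mg/L.
6.91 µg/L = 0.00691 mg/L.
After input B: C = (117.1·0.01103 + 0.49·0.00691) / 117.5 = 0.01102 mg/L.
1.98 µg/L = 0.00198 mg/L.
After input C: C = (117.5·0.01102 + 0.112·0.00198) / 117.7 = 0.01101 mg/L.

0.0110 mg/L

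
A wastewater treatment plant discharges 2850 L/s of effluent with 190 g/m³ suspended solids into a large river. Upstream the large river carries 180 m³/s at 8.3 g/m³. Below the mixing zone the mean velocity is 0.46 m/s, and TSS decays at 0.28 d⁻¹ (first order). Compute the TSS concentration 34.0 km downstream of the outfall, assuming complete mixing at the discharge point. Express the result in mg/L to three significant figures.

2850 L/s = 2.85 m³/s.
After complete mixing, C₀ = (2.85·190 + 180·8.3) / 182.8 = 11.13 mg/L.
Travel time t = 3.4e+04 m / 0.46 m/s = 7.391e+04 s = 0.8555 d.
C = 11.13·exp(−0.28·0.8555) = 11.13·0.787 = 8.761 mg/L.

8.76 mg/L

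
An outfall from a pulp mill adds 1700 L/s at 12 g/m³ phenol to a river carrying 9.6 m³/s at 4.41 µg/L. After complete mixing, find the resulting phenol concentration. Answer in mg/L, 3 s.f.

1.81 mg/L

1700 L/s = 1.7 m³/s.
4.41 µg/L = 0.00441 mg/L.
By mass balance at complete mixing, C = (1.7·12 + 9.6·0.00441) / (1.7 + 9.6) = 20.44/11.3 = 1.809 mg/L.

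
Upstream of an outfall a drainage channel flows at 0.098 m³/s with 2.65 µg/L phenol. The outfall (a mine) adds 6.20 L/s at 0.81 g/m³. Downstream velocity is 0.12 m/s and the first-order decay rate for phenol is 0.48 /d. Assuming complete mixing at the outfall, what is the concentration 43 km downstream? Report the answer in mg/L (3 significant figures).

6.20 L/s = 0.0062 m³/s.
2.65 µg/L = 0.00265 mg/L.
After complete mixing, C₀ = (0.0062·0.81 + 0.098·0.00265) / 0.1042 = 0.05069 mg/L.
Travel time t = 4.3e+04 m / 0.12 m/s = 3.583e+05 s = 4.147 d.
C = 0.05069·exp(−0.48·4.147) = 0.05069·0.1366 = 0.006924 mg/L.

0.00692 mg/L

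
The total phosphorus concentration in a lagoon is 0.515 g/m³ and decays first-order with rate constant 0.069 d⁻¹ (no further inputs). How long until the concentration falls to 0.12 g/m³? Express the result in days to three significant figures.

t = ln(C₀/C)/k = ln(0.515/0.12)/0.069 = 1.457/0.069 = 21.11 d.

21.1 d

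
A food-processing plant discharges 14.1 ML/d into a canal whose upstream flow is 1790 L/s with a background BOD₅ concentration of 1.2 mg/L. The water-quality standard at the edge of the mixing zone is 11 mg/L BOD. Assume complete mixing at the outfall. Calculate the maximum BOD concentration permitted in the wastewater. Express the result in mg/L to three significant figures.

118 mg/L

14.1 ML/d = 0.1632 m³/s.
1790 L/s = 1.79 m³/s.
Mass balance: 11·1.953 = 0.1632·Cₑ + 1.79·1.2.
Cₑ = (21.49 − 2.148) / 0.1632 = 118.5 mg/L.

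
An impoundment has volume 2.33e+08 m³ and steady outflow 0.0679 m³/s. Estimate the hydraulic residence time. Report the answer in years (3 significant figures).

Q = 0.0679 m³/s × 3.156e+07 s/yr = 2.143e+06 m³/yr.
Hydraulic residence time τ = V/Q = 2.33e+08/2.143e+06 = 108.7 yr.

109 yr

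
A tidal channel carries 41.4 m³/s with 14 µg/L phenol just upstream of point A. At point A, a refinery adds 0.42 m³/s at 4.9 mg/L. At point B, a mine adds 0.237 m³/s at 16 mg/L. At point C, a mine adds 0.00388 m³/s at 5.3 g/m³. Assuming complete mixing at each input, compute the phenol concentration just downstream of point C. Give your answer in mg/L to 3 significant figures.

14 µg/L = 0.014 mg/L.
After input A: C = (41.4·0.014 + 0.42·4.9) / 41.82 = 0.06307 mg/L.
After input B: C = (41.82·0.06307 + 0.237·16) / 42.06 = 0.1529 mg/L.
After input C: C = (42.06·0.1529 + 0.00388·5.3) / 42.06 = 0.1534 mg/L.

0.153 mg/L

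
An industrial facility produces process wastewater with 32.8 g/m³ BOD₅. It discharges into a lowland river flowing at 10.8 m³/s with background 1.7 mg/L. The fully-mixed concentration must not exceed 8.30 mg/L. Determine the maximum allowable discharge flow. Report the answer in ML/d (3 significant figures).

Mass balance at complete mixing: C_std·(Q_w + Q_r) = Q_w·C_e + Q_r·C_b.
Rearranging, Q_w = Q_r·(C_std − C_b)/(C_e − C_std) = 10.8·(8.3 − 1.7) / (32.8 − 8.3) = 2.909 m³/s.
= 251.4 ML/d.

251 ML/d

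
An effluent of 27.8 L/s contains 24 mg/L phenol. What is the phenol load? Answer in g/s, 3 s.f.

0.667 g/s

27.8 L/s = 0.0278 m³/s.
Mass flux = Q·C = 0.0278 m³/s × 24 g/m³ = 0.6672 g/s.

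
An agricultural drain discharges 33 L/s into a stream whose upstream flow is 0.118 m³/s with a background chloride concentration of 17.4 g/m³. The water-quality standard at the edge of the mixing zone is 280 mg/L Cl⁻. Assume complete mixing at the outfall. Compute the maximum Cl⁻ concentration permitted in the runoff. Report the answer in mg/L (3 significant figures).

33 L/s = 0.033 m³/s.
Mass balance: 280·0.151 = 0.033·Cₑ + 0.118·17.4.
Cₑ = (42.28 − 2.053) / 0.033 = 1219 mg/L.

1220 mg/L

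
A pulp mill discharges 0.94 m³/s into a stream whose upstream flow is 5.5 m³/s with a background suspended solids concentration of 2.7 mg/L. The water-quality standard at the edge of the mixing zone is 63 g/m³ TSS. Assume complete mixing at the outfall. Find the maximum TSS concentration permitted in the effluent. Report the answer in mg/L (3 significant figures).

Mass balance: 63·6.44 = 0.94·Cₑ + 5.5·2.7.
Cₑ = (405.7 − 14.85) / 0.94 = 415.8 mg/L.

416 mg/L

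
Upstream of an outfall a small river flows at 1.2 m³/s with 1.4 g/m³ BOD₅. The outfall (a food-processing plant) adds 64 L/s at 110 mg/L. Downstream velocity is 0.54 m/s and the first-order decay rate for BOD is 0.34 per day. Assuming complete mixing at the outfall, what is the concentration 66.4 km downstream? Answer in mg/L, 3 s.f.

4.25 mg/L

64 L/s = 0.064 m³/s.
After complete mixing, C₀ = (0.064·110 + 1.2·1.4) / 1.264 = 6.899 mg/L.
Travel time t = 6.64e+04 m / 0.54 m/s = 1.23e+05 s = 1.423 d.
C = 6.899·exp(−0.34·1.423) = 6.899·0.6164 = 4.252 mg/L.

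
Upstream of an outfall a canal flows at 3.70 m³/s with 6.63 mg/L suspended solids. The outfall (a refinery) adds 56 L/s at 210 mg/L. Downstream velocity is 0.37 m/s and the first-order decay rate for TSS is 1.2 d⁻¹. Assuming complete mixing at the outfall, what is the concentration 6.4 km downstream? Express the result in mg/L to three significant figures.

56 L/s = 0.056 m³/s.
After complete mixing, C₀ = (0.056·210 + 3.7·6.63) / 3.756 = 9.662 mg/L.
Travel time t = 6400 m / 0.37 m/s = 1.73e+04 s = 0.2002 d.
C = 9.662·exp(−1.2·0.2002) = 9.662·0.7864 = 7.599 mg/L.

7.60 mg/L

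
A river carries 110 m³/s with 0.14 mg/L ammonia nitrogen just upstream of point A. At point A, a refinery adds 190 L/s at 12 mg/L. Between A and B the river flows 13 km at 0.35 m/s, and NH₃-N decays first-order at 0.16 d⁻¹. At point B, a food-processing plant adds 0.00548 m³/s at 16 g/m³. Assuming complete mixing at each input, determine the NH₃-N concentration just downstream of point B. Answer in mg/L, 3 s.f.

0.151 mg/L

190 L/s = 0.19 m³/s.
After input A: C = (110·0.14 + 0.19·12) / 110.2 = 0.1605 mg/L.
Over the 13 km reach to input B (t = 3.714e+04 s = 0.4299 d), decay gives C = 0.1605·exp(−0.16·0.4299) = 0.1498 mg/L.
After input B: C = (110.2·0.1498 + 0.00548·16) / 110.2 = 0.1506 mg/L.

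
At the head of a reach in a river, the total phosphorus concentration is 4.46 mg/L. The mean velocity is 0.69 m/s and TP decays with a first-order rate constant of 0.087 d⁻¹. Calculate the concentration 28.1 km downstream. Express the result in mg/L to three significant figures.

4.28 mg/L

Travel time t = 28.1 km / 0.69 m/s = 2.81e+04/0.69 = 4.072e+04 s = 0.4713 d.
First-order decay: C = 4.46·exp(−0.087·0.4713) = 4.46·0.9598 = 4.281 mg/L.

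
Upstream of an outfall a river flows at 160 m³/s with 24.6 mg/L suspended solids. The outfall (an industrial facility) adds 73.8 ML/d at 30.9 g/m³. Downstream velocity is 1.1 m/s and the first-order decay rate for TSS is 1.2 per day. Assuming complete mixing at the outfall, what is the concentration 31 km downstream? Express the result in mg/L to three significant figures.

16.7 mg/L

73.8 ML/d = 0.8542 m³/s.
After complete mixing, C₀ = (0.8542·30.9 + 160·24.6) / 160.9 = 24.63 mg/L.
Travel time t = 3.1e+04 m / 1.1 m/s = 2.818e+04 s = 0.3262 d.
C = 24.63·exp(−1.2·0.3262) = 24.63·0.6761 = 16.65 mg/L.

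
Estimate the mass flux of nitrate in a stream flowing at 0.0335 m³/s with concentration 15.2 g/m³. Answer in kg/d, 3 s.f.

Mass flux = Q·C = 0.0335 m³/s × 15.2 g/m³ = 0.5092 g/s.
= 0.5092 g/s × 86.4 = 43.99 kg/d.

44.0 kg/d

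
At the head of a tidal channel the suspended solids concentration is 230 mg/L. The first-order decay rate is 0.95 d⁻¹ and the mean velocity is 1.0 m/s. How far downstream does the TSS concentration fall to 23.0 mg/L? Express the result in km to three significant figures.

From C = C₀·e^(−kt), t = ln(C₀/C)/k = ln(230/23.0)/0.95 = 2.303/0.95 = 2.424 d.
Distance = v·t = 1.0 m/s × 2.094e+05 s = 2.094e+05 m = 209.4 km.

209 km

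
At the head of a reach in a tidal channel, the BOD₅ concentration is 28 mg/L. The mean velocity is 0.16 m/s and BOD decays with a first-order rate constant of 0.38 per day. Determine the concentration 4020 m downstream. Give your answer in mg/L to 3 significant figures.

Travel time t = 4020 m / 0.16 m/s = 4020/0.16 = 2.512e+04 s = 0.2908 d.
First-order decay: C = 28·exp(−0.38·0.2908) = 28·0.8954 = 25.07 mg/L.

25.1 mg/L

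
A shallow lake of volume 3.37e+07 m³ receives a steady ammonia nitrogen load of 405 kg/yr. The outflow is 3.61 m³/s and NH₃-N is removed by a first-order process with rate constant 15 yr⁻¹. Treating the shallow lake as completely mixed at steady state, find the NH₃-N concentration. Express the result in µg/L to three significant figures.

Outflow Q = 3.61 m³/s × 3.156e+07 s/yr = 1.139e+08 m³/yr.
Steady-state CSTR mass balance: W = Q·C + k·V·C, so C = W/(Q + kV).
Q + kV = 1.139e+08 + 15·3.37e+07 = 6.194e+08 m³/yr.
C = 405/6.194e+08 = 6.538e-07 kg/m³ = 0.0006538 mg/L = 0.6538 µg/L.

0.654 µg/L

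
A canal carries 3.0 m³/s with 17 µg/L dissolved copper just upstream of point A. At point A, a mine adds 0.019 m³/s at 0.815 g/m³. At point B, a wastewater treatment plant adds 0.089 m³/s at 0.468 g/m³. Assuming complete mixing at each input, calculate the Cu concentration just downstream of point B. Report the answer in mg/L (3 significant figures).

17 µg/L = 0.017 mg/L.
After input A: C = (3·0.017 + 0.019·0.815) / 3.019 = 0.02202 mg/L.
After input B: C = (3.019·0.02202 + 0.089·0.468) / 3.108 = 0.03479 mg/L.

0.0348 mg/L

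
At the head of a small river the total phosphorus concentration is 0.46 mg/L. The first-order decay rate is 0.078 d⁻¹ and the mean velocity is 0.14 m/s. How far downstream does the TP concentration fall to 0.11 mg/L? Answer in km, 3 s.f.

222 km

From C = C₀·e^(−kt), t = ln(C₀/C)/k = ln(0.46/0.11)/0.078 = 1.431/0.078 = 18.34 d.
Distance = v·t = 0.14 m/s × 1.585e+06 s = 2.219e+05 m = 221.9 km.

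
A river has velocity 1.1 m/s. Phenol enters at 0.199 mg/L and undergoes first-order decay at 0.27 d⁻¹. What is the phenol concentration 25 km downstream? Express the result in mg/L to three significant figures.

Travel time t = 25 km / 1.1 m/s = 2.5e+04/1.1 = 2.273e+04 s = 0.263 d.
First-order decay: C = 0.199·exp(−0.27·0.263) = 0.199·0.9314 = 0.1854 mg/L.

0.185 mg/L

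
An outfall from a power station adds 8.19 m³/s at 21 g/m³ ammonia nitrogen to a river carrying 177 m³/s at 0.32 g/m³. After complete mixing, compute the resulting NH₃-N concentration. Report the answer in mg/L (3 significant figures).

1.23 mg/L

By mass balance at complete mixing, C = (8.19·21 + 177·0.32) / (8.19 + 177) = 228.6/185.2 = 1.235 mg/L.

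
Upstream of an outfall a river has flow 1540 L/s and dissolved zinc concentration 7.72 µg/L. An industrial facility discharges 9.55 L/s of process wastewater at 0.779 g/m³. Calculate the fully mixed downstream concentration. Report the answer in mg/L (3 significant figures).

9.55 L/s = 0.00955 m³/s.
1540 L/s = 1.54 m³/s.
7.72 µg/L = 0.00772 mg/L.
Flow-weighted mixing gives C = (0.00955·0.779 + 1.54·0.00772) / (0.00955 + 1.54) = 0.01933/1.55 = 0.01247 mg/L.

0.0125 mg/L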